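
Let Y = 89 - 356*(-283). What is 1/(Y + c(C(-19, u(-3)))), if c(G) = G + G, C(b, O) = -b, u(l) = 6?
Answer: 1/100875 ≈ 9.9133e-6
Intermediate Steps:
c(G) = 2*G
Y = 100837 (Y = 89 + 100748 = 100837)
1/(Y + c(C(-19, u(-3)))) = 1/(100837 + 2*(-1*(-19))) = 1/(100837 + 2*19) = 1/(100837 + 38) = 1/100875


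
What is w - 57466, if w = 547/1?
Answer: -56919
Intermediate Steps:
w = 547 (w = 547*1 = 547)
w - 57466 = 547 - 57466 = -56919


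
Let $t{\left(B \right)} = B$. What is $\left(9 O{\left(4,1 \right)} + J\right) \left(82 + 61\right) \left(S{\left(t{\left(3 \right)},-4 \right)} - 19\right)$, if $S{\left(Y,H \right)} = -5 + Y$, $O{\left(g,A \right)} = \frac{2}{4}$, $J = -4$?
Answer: $- \frac{3003}{2} \approx -1501.5$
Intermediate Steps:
$O{\left(g,A \right)} = \frac{1}{2}$ ($O{\left(g,A \right)} = 2 \cdot \frac{1}{4} = \frac{1}{2}$)
$\left(9 O{\left(4,1 \right)} + J\right) \left(82 + 61\right) \left(S{\left(t{\left(3 \right)},-4 \right)} - 19\right) = \left(9 \cdot \frac{1}{2} - 4\right) \left(82 + 61\right) \left(\left(-5 + 3\right) - 19\right) = \left(\frac{9}{2} - 4\right) 143 \left(-2 - 19\right) = \frac{143 \left(-21\right)}{2} = \frac{1}{2} \left(-3003\right) = - \frac{3003}{2}$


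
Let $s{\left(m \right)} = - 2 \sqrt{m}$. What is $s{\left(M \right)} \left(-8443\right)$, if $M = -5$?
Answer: $16886 i \sqrt{5} \approx 37758.0 i$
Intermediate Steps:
$s{\left(M \right)} \left(-8443\right) = - 2 \sqrt{-5} \left(-8443\right) = - 2 i \sqrt{5} \left(-8443\right) = 16886 i \sqrt{5}$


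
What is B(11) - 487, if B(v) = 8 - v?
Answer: -490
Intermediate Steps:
B(11) - 487 = (8 - 1*11) - 487 = (8 - 11) - 487 = -3 - 487 = -490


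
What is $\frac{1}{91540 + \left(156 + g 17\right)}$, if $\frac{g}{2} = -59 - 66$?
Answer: $\frac{1}{87446} \approx 1.1436 \cdot 10^{-5}$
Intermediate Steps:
$g = -250$ ($g = 2 \left(-59 - 66\right) = 2 \left(-125\right) = -250$)
$\frac{1}{91540 + \left(156 + g 17\right)} = \frac{1}{91540 + \left(156 - 4250\right)} = \frac{1}{91540 - 4094} = \frac{1}{87446}$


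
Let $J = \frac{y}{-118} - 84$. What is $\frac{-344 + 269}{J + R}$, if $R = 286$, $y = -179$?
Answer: $- \frac{590}{1601} \approx -0.36852$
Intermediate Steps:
$J = - \frac{9733}{118}$ ($J = - \frac{179}{-118} - 84 = \left(-179\right) \left(- \frac{1}{118}\right) - 84 = \frac{179}{118} - 84 = - \frac{9733}{118} \approx -82.483$)
$\frac{-344 + 269}{J + R} = \frac{-344 + 269}{- \frac{9733}{118} + 286} = - \frac{75}{\frac{24015}{118}} = \left(-75\right) \frac{118}{24015} = - \frac{590}{1601}$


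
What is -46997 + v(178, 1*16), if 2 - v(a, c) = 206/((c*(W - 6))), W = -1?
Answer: -2631617/56 ≈ -46993.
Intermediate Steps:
v(a, c) = 2 + 206/(7*c) (v(a, c) = 2 - 206/(c*(-1 - 6)) = 2 - 206/(c*(-7)) = 2 - 206/((-7*c)) = 2 - 206*(-1/(7*c)) = 2 - (-206)/(7*c) = 2 + 206/(7*c))
-46997 + v(178, 1*16) = -46997 + (2 + 206/(7*((1*16)))) = -46997 + (2 + (206/7)/16) = -46997 + (2 + (206/7)*(1/16)) = -46997 + (2 + 103/56) = -46997 + 215/56 = -2631617/56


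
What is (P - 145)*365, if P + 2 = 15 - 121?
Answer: -92345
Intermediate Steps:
P = -108 (P = -2 + (15 - 121) = -2 - 106 = -108)
(P - 145)*365 = (-108 - 145)*365 = -253*365 = -92345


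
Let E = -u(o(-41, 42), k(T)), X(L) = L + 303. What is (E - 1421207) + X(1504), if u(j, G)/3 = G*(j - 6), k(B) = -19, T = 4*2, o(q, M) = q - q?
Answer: -1419742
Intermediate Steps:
o(q, M) = 0
T = 8
X(L) = 303 + L
u(j, G) = 3*G*(-6 + j) (u(j, G) = 3*(G*(j - 6)) = 3*(G*(-6 + j)) = 3*G*(-6 + j))
E = -342 (E = -3*(-19)*(-6 + 0) = -3*(-19)*(-6) = -1*342 = -342)
(E - 1421207) + X(1504) = (-342 - 1421207) + (303 + 1504) = -1421549 + 1807 = -1419742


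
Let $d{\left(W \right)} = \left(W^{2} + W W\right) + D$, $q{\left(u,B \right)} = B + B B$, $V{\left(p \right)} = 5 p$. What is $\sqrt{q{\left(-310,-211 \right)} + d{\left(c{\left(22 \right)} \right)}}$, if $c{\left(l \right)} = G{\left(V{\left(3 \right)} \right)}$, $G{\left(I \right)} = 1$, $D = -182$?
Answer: $\sqrt{44130} \approx 210.07$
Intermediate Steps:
$c{\left(l \right)} = 1$
$q{\left(u,B \right)} = B + B^{2}$
$d{\left(W \right)} = -182 + 2 W^{2}$ ($d{\left(W \right)} = \left(W^{2} + W W\right) - 182 = \left(W^{2} + W^{2}\right) - 182 = 2 W^{2} - 182 = -182 + 2 W^{2}$)
$\sqrt{q{\left(-310,-211 \right)} + d{\left(c{\left(22 \right)} \right)}} = \sqrt{- 211 \left(1 - 211\right) - \left(182 - 2 \cdot 1^{2}\right)} = \sqrt{\left(-211\right) \left(-210\right) + \left(-182 + 2 \cdot 1\right)} = \sqrt{44310 + \left(-182 + 2\right)} = \sqrt{44310 - 180} = \sqrt{44130}$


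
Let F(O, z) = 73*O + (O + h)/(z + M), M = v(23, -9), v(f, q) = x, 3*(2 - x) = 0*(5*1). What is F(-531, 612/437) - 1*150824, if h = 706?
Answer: -281649807/1486 ≈ -1.8954e+5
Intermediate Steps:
x = 2 (x = 2 - 0*5*1 = 2 - 0*5 = 2 - 1/3*0 = 2 + 0 = 2)
v(f, q) = 2
M = 2
F(O, z) = 73*O + (706 + O)/(2 + z) (F(O, z) = 73*O + (O + 706)/(z + 2) = 73*O + (706 + O)/(2 + z))
F(-531, 612/437) - 1*150824 = (706 + 147*(-531) + 73*(-531)*(612/437))/(2 + 612/437) - 1*150824 = (706 - 78057 + 73*(-531)*(612*(1/437)))/(2 + 612*(1/437)) - 150824 = (706 - 78057 + 73*(-531)*(612/437))/(2 + 612/437) - 150824 = (706 - 78057 - 23722956/437)/(1486/437) - 150824 = (437/1486)*(-57525343/437) - 150824 = -57525343/1486 - 150824 = -281649807/1486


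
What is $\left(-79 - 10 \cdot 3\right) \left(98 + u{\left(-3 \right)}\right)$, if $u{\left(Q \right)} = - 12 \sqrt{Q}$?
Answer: $-10682 + 1308 i \sqrt{3} \approx -10682.0 + 2265.5 i$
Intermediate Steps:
$\left(-79 - 10 \cdot 3\right) \left(98 + u{\left(-3 \right)}\right) = \left(-79 - 10 \cdot 3\right) \left(98 - 12 \sqrt{-3}\right) = \left(-79 - 30\right) \left(98 - 12 i \sqrt{3}\right) = - 109 \left(98 - 12 i \sqrt{3}\right) = -10682 + 1308 i \sqrt{3}$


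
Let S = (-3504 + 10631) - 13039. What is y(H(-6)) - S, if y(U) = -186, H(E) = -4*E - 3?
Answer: 5726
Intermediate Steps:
H(E) = -3 - 4*E
S = -5912 (S = 7127 - 13039 = -5912)
y(H(-6)) - S = -186 - 1*(-5912) = -186 + 5912 = 5726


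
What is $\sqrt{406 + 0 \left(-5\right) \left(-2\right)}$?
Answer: $\sqrt{406} \approx 20.149$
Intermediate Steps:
$\sqrt{406 + 0 \left(-5\right) \left(-2\right)} = \sqrt{406 + 0 \left(-2\right)} = \sqrt{406 + 0} = \sqrt{406}$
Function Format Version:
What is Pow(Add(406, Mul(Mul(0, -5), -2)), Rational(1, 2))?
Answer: Pow(406, Rational(1, 2)) ≈ 20.149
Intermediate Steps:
Pow(Add(406, Mul(Mul(0, -5), -2)), Rational(1, 2)) = Pow(Add(406, Mul(0, -2)), Rational(1, 2)) = Pow(Add(406, 0), Rational(1, 2)) = Pow(406, Rational(1, 2))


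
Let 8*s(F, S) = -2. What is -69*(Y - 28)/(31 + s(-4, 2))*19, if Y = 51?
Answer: -40204/41 ≈ -980.58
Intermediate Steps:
s(F, S) = -¼ (s(F, S) = (⅛)*(-2) = -¼)
-69*(Y - 28)/(31 + s(-4, 2))*19 = -69*(51 - 28)/(31 - ¼)*19 = -1587/123/4*19 = -1587*4/123*19 = -69*92/123*19 = -2116/41*19 = -40204/41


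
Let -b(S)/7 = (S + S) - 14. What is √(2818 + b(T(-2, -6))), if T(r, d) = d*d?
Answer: 6*√67 ≈ 49.112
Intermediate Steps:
T(r, d) = d²
b(S) = 98 - 14*S (b(S) = -7*((S + S) - 14) = -7*(2*S - 14) = -7*(-14 + 2*S) = 98 - 14*S)
√(2818 + b(T(-2, -6))) = √(2818 + (98 - 14*(-6)²)) = √(2818 + (98 - 14*36)) = √(2818 + (98 - 504)) = √(2818 - 406) = √2412 = 6*√67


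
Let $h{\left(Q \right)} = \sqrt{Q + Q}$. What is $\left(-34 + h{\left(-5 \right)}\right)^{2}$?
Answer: $\left(34 - i \sqrt{10}\right)^{2} \approx 1146.0 - 215.03 i$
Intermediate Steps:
$h{\left(Q \right)} = \sqrt{2} \sqrt{Q}$ ($h{\left(Q \right)} = \sqrt{2 Q} = \sqrt{2} \sqrt{Q}$)
$\left(-34 + h{\left(-5 \right)}\right)^{2} = \left(-34 + \sqrt{2} \sqrt{-5}\right)^{2} = \left(-34 + \sqrt{2} i \sqrt{5}\right)^{2} = \left(-34 + i \sqrt{10}\right)^{2}$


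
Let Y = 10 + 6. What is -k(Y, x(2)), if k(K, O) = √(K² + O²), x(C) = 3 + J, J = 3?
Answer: -2*√73 ≈ -17.088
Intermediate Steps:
Y = 16
x(C) = 6 (x(C) = 3 + 3 = 6)
-k(Y, x(2)) = -√(16² + 6²) = -√(256 + 36) = -√292 = -2*√73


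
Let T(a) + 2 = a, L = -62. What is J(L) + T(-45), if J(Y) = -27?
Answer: -74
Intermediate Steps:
T(a) = -2 + a
J(L) + T(-45) = -27 + (-2 - 45) = -27 - 47 = -74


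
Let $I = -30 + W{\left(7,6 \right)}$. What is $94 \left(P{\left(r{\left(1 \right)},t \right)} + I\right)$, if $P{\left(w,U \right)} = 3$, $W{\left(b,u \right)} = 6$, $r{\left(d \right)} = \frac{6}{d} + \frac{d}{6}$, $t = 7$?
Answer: $-1974$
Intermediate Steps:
$r{\left(d \right)} = \frac{6}{d} + \frac{d}{6}$ ($r{\left(d \right)} = \frac{6}{d} + d \frac{1}{6} = \frac{6}{d} + \frac{d}{6}$)
$I = -24$ ($I = -30 + 6 = -24$)
$94 \left(P{\left(r{\left(1 \right)},t \right)} + I\right) = 94 \left(3 - 24\right) = 94 \left(-21\right) = -1974$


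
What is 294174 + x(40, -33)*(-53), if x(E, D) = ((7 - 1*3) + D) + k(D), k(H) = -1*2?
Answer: 295817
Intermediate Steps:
k(H) = -2
x(E, D) = 2 + D (x(E, D) = ((7 - 1*3) + D) - 2 = ((7 - 3) + D) - 2 = (4 + D) - 2 = 2 + D)
294174 + x(40, -33)*(-53) = 294174 + (2 - 33)*(-53) = 294174 - 31*(-53) = 294174 + 1643 = 295817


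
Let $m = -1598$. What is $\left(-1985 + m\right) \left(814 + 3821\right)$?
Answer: $-16607205$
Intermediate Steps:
$\left(-1985 + m\right) \left(814 + 3821\right) = \left(-1985 - 1598\right) \left(814 + 3821\right) = \left(-3583\right) 4635 = -16607205$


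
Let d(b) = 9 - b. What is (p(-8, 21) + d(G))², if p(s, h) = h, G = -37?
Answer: 4489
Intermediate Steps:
(p(-8, 21) + d(G))² = (21 + (9 - 1*(-37)))² = (21 + (9 + 37))² = (21 + 46)² = 67² = 4489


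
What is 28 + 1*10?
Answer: 38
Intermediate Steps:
28 + 1*10 = 28 + 10 = 38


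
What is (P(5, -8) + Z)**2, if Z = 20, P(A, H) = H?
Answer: 144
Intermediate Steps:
(P(5, -8) + Z)**2 = (-8 + 20)**2 = 12**2 = 144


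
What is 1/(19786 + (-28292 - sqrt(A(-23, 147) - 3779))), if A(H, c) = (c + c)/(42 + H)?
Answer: -161614/1374760191 + I*sqrt(1358633)/1374760191 ≈ -0.00011756 + 8.4786e-7*I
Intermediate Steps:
A(H, c) = 2*c/(42 + H) (A(H, c) = (2*c)/(42 + H) = 2*c/(42 + H))
1/(19786 + (-28292 - sqrt(A(-23, 147) - 3779))) = 1/(19786 + (-28292 - sqrt(2*147/(42 - 23) - 3779))) = 1/(19786 + (-28292 - sqrt(2*147/19 - 3779))) = 1/(19786 + (-28292 - sqrt(2*147*(1/19) - 3779))) = 1/(19786 + (-28292 - sqrt(294/19 - 3779))) = 1/(19786 + (-28292 - sqrt(-71507/19))) = 1/(19786 + (-28292 - I*sqrt(1358633)/19)) = 1/(-8506 - I*sqrt(1358633)/19)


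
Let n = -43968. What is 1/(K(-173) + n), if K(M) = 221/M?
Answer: -173/7606685 ≈ -2.2743e-5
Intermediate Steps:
1/(K(-173) + n) = 1/(221/(-173) - 43968) = 1/(221*(-1/173) - 43968) = 1/(-221/173 - 43968) = 1/(-7606685/173) = -173/7606685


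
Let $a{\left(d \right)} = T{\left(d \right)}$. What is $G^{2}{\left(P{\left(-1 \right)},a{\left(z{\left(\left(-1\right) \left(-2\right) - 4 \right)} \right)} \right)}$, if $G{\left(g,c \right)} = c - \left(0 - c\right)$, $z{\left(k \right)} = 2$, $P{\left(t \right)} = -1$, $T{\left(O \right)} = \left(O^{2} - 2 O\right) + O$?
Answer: $16$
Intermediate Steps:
$T{\left(O \right)} = O^{2} - O$
$a{\left(d \right)} = d \left(-1 + d\right)$
$G{\left(g,c \right)} = 2 c$ ($G{\left(g,c \right)} = c - - c = c + c = 2 c$)
$G^{2}{\left(P{\left(-1 \right)},a{\left(z{\left(\left(-1\right) \left(-2\right) - 4 \right)} \right)} \right)} = \left(2 \cdot 2 \left(-1 + 2\right)\right)^{2} = \left(2 \cdot 2 \cdot 1\right)^{2} = \left(2 \cdot 2\right)^{2} = 4^{2} = 16$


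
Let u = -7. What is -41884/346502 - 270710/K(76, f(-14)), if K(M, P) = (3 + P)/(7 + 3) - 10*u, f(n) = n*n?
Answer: -469026608958/155752649 ≈ -3011.4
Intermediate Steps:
f(n) = n²
K(M, P) = 703/10 + P/10 (K(M, P) = (3 + P)/(7 + 3) - 10*(-7) = (3 + P)/10 + 70 = (3 + P)*(⅒) + 70 = (3/10 + P/10) + 70 = 703/10 + P/10)
-41884/346502 - 270710/K(76, f(-14)) = -41884/346502 - 270710/(703/10 + (⅒)*(-14)²) = -41884*1/346502 - 270710/(703/10 + (⅒)*196) = -20942/173251 - 270710/(703/10 + 98/5) = -20942/173251 - 270710/899/10 = -20942/173251 - 270710*10/899 = -20942/173251 - 2707100/899 = -469026608958/155752649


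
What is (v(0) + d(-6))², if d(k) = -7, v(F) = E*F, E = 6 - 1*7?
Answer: 49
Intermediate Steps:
E = -1 (E = 6 - 7 = -1)
v(F) = -F
(v(0) + d(-6))² = (-1*0 - 7)² = (0 - 7)² = (-7)² = 49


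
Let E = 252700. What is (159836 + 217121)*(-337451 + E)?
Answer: -31947482707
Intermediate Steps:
(159836 + 217121)*(-337451 + E) = (159836 + 217121)*(-337451 + 252700) = 376957*(-84751) = -31947482707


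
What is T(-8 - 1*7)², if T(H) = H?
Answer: 225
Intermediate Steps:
T(-8 - 1*7)² = (-8 - 1*7)² = (-8 - 7)² = (-15)² = 225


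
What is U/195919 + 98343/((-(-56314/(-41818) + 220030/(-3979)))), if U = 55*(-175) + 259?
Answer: 178103851103275685/97710695212897 ≈ 1822.8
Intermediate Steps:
U = -9366 (U = -9625 + 259 = -9366)
U/195919 + 98343/((-(-56314/(-41818) + 220030/(-3979)))) = -9366/195919 + 98343/((-(-56314/(-41818) + 220030/(-3979)))) = -9366*1/195919 + 98343/((-(-56314*(-1/41818) + 220030*(-1/3979)))) = -9366/195919 + 98343/((-(28157/20909 - 220030/3979))) = -9366/195919 + 98343/((-1*(-4488570567/83196911))) = -9366/195919 + 98343/(4488570567/83196911) = -9366/195919 + 98343*(83196911/4488570567) = -9366/195919 + 909092646497/498730063 = 178103851103275685/97710695212897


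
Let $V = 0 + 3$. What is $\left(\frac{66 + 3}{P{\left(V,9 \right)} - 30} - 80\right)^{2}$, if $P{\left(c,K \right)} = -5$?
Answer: $\frac{8231161}{1225} \approx 6719.3$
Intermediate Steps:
$V = 3$
$\left(\frac{66 + 3}{P{\left(V,9 \right)} - 30} - 80\right)^{2} = \left(\frac{66 + 3}{-5 - 30} - 80\right)^{2} = \left(\frac{69}{-35} - 80\right)^{2} = \left(69 \left(- \frac{1}{35}\right) - 80\right)^{2} = \left(- \frac{69}{35} - 80\right)^{2} = \left(- \frac{2869}{35}\right)^{2} = \frac{8231161}{1225}$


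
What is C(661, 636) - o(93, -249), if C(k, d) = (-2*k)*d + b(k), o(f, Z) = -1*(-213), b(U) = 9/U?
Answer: -555904296/661 ≈ -8.4101e+5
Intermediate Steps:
o(f, Z) = 213
C(k, d) = 9/k - 2*d*k (C(k, d) = (-2*k)*d + 9/k = -2*d*k + 9/k = 9/k - 2*d*k)
C(661, 636) - o(93, -249) = (9/661 - 2*636*661) - 1*213 = (9*(1/661) - 840792) - 213 = (9/661 - 840792) - 213 = -555763503/661 - 213 = -555904296/661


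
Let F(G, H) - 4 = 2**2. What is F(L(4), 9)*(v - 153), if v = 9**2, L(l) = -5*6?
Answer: -576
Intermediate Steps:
L(l) = -30
F(G, H) = 8 (F(G, H) = 4 + 2**2 = 4 + 4 = 8)
v = 81
F(L(4), 9)*(v - 153) = 8*(81 - 153) = 8*(-72) = -576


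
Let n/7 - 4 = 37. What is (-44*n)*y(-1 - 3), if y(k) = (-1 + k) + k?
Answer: 113652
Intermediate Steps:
n = 287 (n = 28 + 7*37 = 28 + 259 = 287)
y(k) = -1 + 2*k
(-44*n)*y(-1 - 3) = (-44*287)*(-1 + 2*(-1 - 3)) = -12628*(-1 + 2*(-4)) = -12628*(-1 - 8) = -12628*(-9) = 113652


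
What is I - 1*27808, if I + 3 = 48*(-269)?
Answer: -40723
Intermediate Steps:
I = -12915 (I = -3 + 48*(-269) = -3 - 12912 = -12915)
I - 1*27808 = -12915 - 1*27808 = -12915 - 27808 = -40723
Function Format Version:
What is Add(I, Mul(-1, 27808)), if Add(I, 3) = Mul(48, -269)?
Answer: -40723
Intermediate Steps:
I = -12915 (I = Add(-3, Mul(48, -269)) = Add(-3, -12912) = -12915)
Add(I, Mul(-1, 27808)) = Add(-12915, Mul(-1, 27808)) = Add(-12915, -27808) = -40723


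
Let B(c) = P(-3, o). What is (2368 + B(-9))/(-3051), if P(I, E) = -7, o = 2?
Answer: -787/1017 ≈ -0.77384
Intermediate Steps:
B(c) = -7
(2368 + B(-9))/(-3051) = (2368 - 7)/(-3051) = 2361*(-1/3051) = -787/1017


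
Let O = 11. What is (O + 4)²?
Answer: 225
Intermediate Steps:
(O + 4)² = (11 + 4)² = 15² = 225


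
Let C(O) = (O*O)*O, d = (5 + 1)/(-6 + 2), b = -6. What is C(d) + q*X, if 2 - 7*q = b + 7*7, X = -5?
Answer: 1451/56 ≈ 25.911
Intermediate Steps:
d = -3/2 (d = 6/(-4) = 6*(-1/4) = -3/2 ≈ -1.5000)
q = -41/7 (q = 2/7 - (-6 + 7*7)/7 = 2/7 - (-6 + 49)/7 = 2/7 - 1/7*43 = 2/7 - 43/7 = -41/7 ≈ -5.8571)
C(O) = O**3 (C(O) = O**2*O = O**3)
C(d) + q*X = (-3/2)**3 - 41/7*(-5) = -27/8 + 205/7 = 1451/56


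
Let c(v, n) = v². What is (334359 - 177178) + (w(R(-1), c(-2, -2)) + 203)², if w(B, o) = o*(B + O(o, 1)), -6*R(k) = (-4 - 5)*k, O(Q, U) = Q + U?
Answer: 204270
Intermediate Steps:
R(k) = 3*k/2 (R(k) = -(-4 - 5)*k/6 = -(-3)*k/2 = 3*k/2)
w(B, o) = o*(1 + B + o) (w(B, o) = o*(B + (o + 1)) = o*(B + (1 + o)) = o*(1 + B + o))
(334359 - 177178) + (w(R(-1), c(-2, -2)) + 203)² = (334359 - 177178) + ((-2)²*(1 + (3/2)*(-1) + (-2)²) + 203)² = 157181 + (4*(1 - 3/2 + 4) + 203)² = 157181 + (4*(7/2) + 203)² = 157181 + (14 + 203)² = 157181 + 217² = 157181 + 47089 = 204270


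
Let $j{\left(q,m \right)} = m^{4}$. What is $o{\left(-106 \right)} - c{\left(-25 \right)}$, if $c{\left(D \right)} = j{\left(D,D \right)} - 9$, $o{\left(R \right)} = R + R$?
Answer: $-390828$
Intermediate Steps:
$o{\left(R \right)} = 2 R$
$c{\left(D \right)} = -9 + D^{4}$ ($c{\left(D \right)} = D^{4} - 9 = -9 + D^{4}$)
$o{\left(-106 \right)} - c{\left(-25 \right)} = 2 \left(-106\right) - \left(-9 + \left(-25\right)^{4}\right) = -212 - \left(-9 + 390625\right) = -212 - 390616 = -390828$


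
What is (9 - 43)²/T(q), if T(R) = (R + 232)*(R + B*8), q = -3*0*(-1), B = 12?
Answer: 289/5568 ≈ 0.051904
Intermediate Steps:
q = 0 (q = 0*(-1) = 0)
T(R) = (96 + R)*(232 + R) (T(R) = (R + 232)*(R + 12*8) = (232 + R)*(R + 96) = (232 + R)*(96 + R) = (96 + R)*(232 + R))
(9 - 43)²/T(q) = (9 - 43)²/(22272 + 0² + 328*0) = (-34)²/(22272 + 0 + 0) = 1156/22272 = 1156*(1/22272) = 289/5568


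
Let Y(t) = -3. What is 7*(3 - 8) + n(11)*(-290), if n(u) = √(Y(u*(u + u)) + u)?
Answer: -35 - 580*√2 ≈ -855.24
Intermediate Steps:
n(u) = √(-3 + u)
7*(3 - 8) + n(11)*(-290) = 7*(3 - 8) + √(-3 + 11)*(-290) = 7*(-5) + √8*(-290) = -35 + (2*√2)*(-290) = -35 - 580*√2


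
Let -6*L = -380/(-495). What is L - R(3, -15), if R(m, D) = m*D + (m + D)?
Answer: 16891/297 ≈ 56.872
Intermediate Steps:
L = -38/297 (L = -(-190)/(3*(-495)) = -(-190)*(-1)/(3*495) = -⅙*76/99 = -38/297 ≈ -0.12795)
R(m, D) = D + m + D*m (R(m, D) = D*m + (D + m) = D + m + D*m)
L - R(3, -15) = -38/297 - (-15 + 3 - 15*3) = -38/297 - (-15 + 3 - 45) = -38/297 - 1*(-57) = -38/297 + 57 = 16891/297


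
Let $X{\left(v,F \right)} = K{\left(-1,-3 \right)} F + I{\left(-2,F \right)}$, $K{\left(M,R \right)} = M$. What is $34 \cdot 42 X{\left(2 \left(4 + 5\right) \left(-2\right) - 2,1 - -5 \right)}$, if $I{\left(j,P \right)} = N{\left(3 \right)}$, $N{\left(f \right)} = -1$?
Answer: $-9996$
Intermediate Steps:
$I{\left(j,P \right)} = -1$
$X{\left(v,F \right)} = -1 - F$ ($X{\left(v,F \right)} = - F - 1 = -1 - F$)
$34 \cdot 42 X{\left(2 \left(4 + 5\right) \left(-2\right) - 2,1 - -5 \right)} = 34 \cdot 42 \left(-1 - \left(1 - -5\right)\right) = 1428 \left(-1 - \left(1 + 5\right)\right) = 1428 \left(-1 - 6\right) = 1428 \left(-7\right) = -9996$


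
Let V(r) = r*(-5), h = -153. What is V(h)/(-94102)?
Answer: -765/94102 ≈ -0.0081295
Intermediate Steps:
V(r) = -5*r
V(h)/(-94102) = -5*(-153)/(-94102) = 765*(-1/94102) = -765/94102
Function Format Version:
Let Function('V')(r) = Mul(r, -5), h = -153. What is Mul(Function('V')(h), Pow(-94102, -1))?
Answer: Rational(-765, 94102) ≈ -0.0081295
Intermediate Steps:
Function('V')(r) = Mul(-5, r)
Mul(Function('V')(h), Pow(-94102, -1)) = Mul(Mul(-5, -153), Pow(-94102, -1)) = Mul(765, Rational(-1, 94102)) = Rational(-765, 94102)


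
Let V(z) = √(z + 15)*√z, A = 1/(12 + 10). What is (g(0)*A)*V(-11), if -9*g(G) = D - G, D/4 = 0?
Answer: 0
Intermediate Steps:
A = 1/22 ≈ 0.045455
D = 0 (D = 4*0 = 0)
g(G) = G/9 (g(G) = -(0 - G)/9 = -(-1)*G/9 = G/9)
V(z) = √z*√(15 + z) (V(z) = √(15 + z)*√z = √z*√(15 + z))
(g(0)*A)*V(-11) = (((⅑)*0)*(1/22))*(√(-11)*√(15 - 11)) = (0*(1/22))*((I*√11)*√4) = 0*((I*√11)*2) = 0*(2*I*√11) = 0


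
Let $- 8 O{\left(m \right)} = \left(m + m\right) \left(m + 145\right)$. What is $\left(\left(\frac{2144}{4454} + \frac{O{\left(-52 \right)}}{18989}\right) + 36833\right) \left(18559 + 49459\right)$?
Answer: $\frac{6232191179696100}{2487559} \approx 2.5053 \cdot 10^{9}$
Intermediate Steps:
$O{\left(m \right)} = - \frac{m \left(145 + m\right)}{4}$ ($O{\left(m \right)} = - \frac{\left(m + m\right) \left(m + 145\right)}{8} = - \frac{2 m \left(145 + m\right)}{8} = - \frac{m \left(145 + m\right)}{4}$)
$\left(\left(\frac{2144}{4454} + \frac{O{\left(-52 \right)}}{18989}\right) + 36833\right) \left(18559 + 49459\right) = \left(\left(\frac{2144}{4454} + \frac{\left(- \frac{1}{4}\right) \left(-52\right) \left(145 - 52\right)}{18989}\right) + 36833\right) \left(18559 + 49459\right) = \left(\left(2144 \cdot \frac{1}{4454} + \left(- \frac{1}{4}\right) \left(-52\right) 93 \cdot \frac{1}{18989}\right) + 36833\right) 68018 = \left(\left(\frac{1072}{2227} + 1209 \cdot \frac{1}{18989}\right) + 36833\right) 68018 = \left(\left(\frac{1072}{2227} + \frac{1209}{18989}\right) + 36833\right) 68018 = \left(\frac{1355803}{2487559} + 36833\right) 68018 = \frac{91625616450}{2487559} \cdot 68018 = \frac{6232191179696100}{2487559}$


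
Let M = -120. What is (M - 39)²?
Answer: 25281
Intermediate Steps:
(M - 39)² = (-120 - 39)² = (-159)² = 25281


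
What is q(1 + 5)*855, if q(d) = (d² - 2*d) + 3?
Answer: 23085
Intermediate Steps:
q(d) = 3 + d² - 2*d
q(1 + 5)*855 = (3 + (1 + 5)² - 2*(1 + 5))*855 = (3 + 6² - 2*6)*855 = (3 + 36 - 12)*855 = 27*855 = 23085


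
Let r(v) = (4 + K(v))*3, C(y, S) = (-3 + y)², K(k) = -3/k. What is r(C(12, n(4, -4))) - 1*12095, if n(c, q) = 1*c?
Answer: -108748/9 ≈ -12083.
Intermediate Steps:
n(c, q) = c
r(v) = 12 - 9/v (r(v) = (4 - 3/v)*3 = 12 - 9/v)
r(C(12, n(4, -4))) - 1*12095 = (12 - 9/(-3 + 12)²) - 1*12095 = (12 - 9/(9²)) - 12095 = (12 - 9/81) - 12095 = (12 - 9*1/81) - 12095 = (12 - ⅑) - 12095 = 107/9 - 12095 = -108748/9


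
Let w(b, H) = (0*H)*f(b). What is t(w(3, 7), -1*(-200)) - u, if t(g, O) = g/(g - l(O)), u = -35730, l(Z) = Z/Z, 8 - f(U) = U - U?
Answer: 35730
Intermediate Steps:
f(U) = 8 (f(U) = 8 - (U - U) = 8 - 1*0 = 8 + 0 = 8)
l(Z) = 1
w(b, H) = 0 (w(b, H) = (0*H)*8 = 0*8 = 0)
t(g, O) = g/(-1 + g) (t(g, O) = g/(g - 1*1) = g/(g - 1) = g/(-1 + g))
t(w(3, 7), -1*(-200)) - u = 0/(-1 + 0) - 1*(-35730) = 0/(-1) + 35730 = 0*(-1) + 35730 = 0 + 35730 = 35730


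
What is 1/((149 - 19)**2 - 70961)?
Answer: -1/54061 ≈ -1.8498e-5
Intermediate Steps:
1/((149 - 19)**2 - 70961) = 1/(130**2 - 70961) = 1/(16900 - 70961) = 1/(-54061) = -1/54061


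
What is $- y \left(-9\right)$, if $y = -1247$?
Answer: $-11223$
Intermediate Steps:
$- y \left(-9\right) = \left(-1\right) \left(-1247\right) \left(-9\right) = 1247 \left(-9\right) = -11223$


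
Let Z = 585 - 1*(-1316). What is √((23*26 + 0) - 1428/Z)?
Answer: √2158338370/1901 ≈ 24.439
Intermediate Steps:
Z = 1901 (Z = 585 + 1316 = 1901)
√((23*26 + 0) - 1428/Z) = √((23*26 + 0) - 1428/1901) = √((598 + 0) - 1428*1/1901) = √(598 - 1428/1901) = √(1135370/1901) = √2158338370/1901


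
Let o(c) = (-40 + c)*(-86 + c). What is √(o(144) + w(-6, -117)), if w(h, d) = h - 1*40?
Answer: √5986 ≈ 77.369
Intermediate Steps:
w(h, d) = -40 + h (w(h, d) = h - 40 = -40 + h)
o(c) = (-86 + c)*(-40 + c)
√(o(144) + w(-6, -117)) = √((3440 + 144² - 126*144) + (-40 - 6)) = √((3440 + 20736 - 18144) - 46) = √(6032 - 46) = √5986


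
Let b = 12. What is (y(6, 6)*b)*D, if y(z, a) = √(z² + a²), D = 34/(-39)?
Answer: -816*√2/13 ≈ -88.769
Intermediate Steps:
D = -34/39 (D = 34*(-1/39) = -34/39 ≈ -0.87179)
y(z, a) = √(a² + z²)
(y(6, 6)*b)*D = (√(6² + 6²)*12)*(-34/39) = (√(36 + 36)*12)*(-34/39) = (√72*12)*(-34/39) = ((6*√2)*12)*(-34/39) = (72*√2)*(-34/39) = -816*√2/13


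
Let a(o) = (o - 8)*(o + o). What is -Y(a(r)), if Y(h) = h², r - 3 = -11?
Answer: -65536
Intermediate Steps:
r = -8 (r = 3 - 11 = -8)
a(o) = 2*o*(-8 + o) (a(o) = (-8 + o)*(2*o) = 2*o*(-8 + o))
-Y(a(r)) = -(2*(-8)*(-8 - 8))² = -(2*(-8)*(-16))² = -1*256² = -1*65536 = -65536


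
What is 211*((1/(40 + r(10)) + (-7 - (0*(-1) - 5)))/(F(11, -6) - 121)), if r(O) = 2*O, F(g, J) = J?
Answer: 25109/7620 ≈ 3.2951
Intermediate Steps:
211*((1/(40 + r(10)) + (-7 - (0*(-1) - 5)))/(F(11, -6) - 121)) = 211*((1/(40 + 2*10) + (-7 - (0*(-1) - 5)))/(-6 - 121)) = 211*((1/(40 + 20) + (-7 - (0 - 5)))/(-127)) = 211*((1/60 + (-7 - 1*(-5)))*(-1/127)) = 211*((1/60 + (-7 + 5))*(-1/127)) = 211*((1/60 - 2)*(-1/127)) = 211*(-119/60*(-1/127)) = 211*(119/7620) = 25109/7620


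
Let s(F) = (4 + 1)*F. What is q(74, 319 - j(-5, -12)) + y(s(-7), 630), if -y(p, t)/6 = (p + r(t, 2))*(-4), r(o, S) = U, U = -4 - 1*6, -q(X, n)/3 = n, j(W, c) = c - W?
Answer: -2058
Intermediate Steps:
q(X, n) = -3*n
U = -10 (U = -4 - 6 = -10)
r(o, S) = -10
s(F) = 5*F
y(p, t) = -240 + 24*p (y(p, t) = -6*(p - 10)*(-4) = -6*(-10 + p)*(-4) = -6*(40 - 4*p) = -240 + 24*p)
q(74, 319 - j(-5, -12)) + y(s(-7), 630) = -3*(319 - (-12 - 1*(-5))) + (-240 + 24*(5*(-7))) = -3*(319 - (-12 + 5)) + (-240 + 24*(-35)) = -3*(319 - 1*(-7)) + (-240 - 840) = -3*(319 + 7) - 1080 = -3*326 - 1080 = -978 - 1080 = -2058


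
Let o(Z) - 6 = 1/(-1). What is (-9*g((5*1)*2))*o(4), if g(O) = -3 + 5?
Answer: -90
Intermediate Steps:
o(Z) = 5 (o(Z) = 6 + 1/(-1) = 6 - 1 = 5)
g(O) = 2
(-9*g((5*1)*2))*o(4) = -9*2*5 = -18*5 = -90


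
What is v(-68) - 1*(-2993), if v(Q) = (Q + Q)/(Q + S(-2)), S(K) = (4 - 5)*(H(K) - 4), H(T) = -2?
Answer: 92851/31 ≈ 2995.2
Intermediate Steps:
S(K) = 6 (S(K) = (4 - 5)*(-2 - 4) = -1*(-6) = 6)
v(Q) = 2*Q/(6 + Q) (v(Q) = (Q + Q)/(Q + 6) = (2*Q)/(6 + Q) = 2*Q/(6 + Q))
v(-68) - 1*(-2993) = 2*(-68)/(6 - 68) - 1*(-2993) = 2*(-68)/(-62) + 2993 = 2*(-68)*(-1/62) + 2993 = 68/31 + 2993 = 92851/31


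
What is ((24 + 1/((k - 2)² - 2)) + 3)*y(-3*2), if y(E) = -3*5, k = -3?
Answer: -9330/23 ≈ -405.65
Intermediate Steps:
y(E) = -15
((24 + 1/((k - 2)² - 2)) + 3)*y(-3*2) = ((24 + 1/((-3 - 2)² - 2)) + 3)*(-15) = ((24 + 1/((-5)² - 2)) + 3)*(-15) = ((24 + 1/(25 - 2)) + 3)*(-15) = ((24 + 1/23) + 3)*(-15) = (553/23 + 3)*(-15) = (622/23)*(-15) = -9330/23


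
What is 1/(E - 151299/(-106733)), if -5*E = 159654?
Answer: -533665/17039593887 ≈ -3.1319e-5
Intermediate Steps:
E = -159654/5 (E = -1/5*159654 = -159654/5 ≈ -31931.)
1/(E - 151299/(-106733)) = 1/(-159654/5 - 151299/(-106733)) = 1/(-159654/5 - 151299*(-1/106733)) = 1/(-159654/5 + 151299/106733) = 1/(-17039593887/533665) = -533665/17039593887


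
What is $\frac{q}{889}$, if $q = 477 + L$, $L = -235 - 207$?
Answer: $\frac{5}{127} \approx 0.03937$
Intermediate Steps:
$L = -442$ ($L = -235 - 207 = -442$)
$q = 35$ ($q = 477 - 442 = 35$)
$\frac{q}{889} = \frac{35}{889} = 35 \cdot \frac{1}{889} = \frac{5}{127}$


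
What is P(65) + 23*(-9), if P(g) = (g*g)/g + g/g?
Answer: -141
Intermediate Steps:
P(g) = 1 + g (P(g) = g²/g + 1 = g + 1 = 1 + g)
P(65) + 23*(-9) = (1 + 65) + 23*(-9) = 66 - 207 = -141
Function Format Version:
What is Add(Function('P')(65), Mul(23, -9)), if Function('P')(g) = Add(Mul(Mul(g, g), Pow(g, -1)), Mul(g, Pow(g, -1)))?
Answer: -141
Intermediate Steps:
Function('P')(g) = Add(1, g) (Function('P')(g) = Add(Mul(Pow(g, 2), Pow(g, -1)), 1) = Add(g, 1) = Add(1, g))
Add(Function('P')(65), Mul(23, -9)) = Add(Add(1, 65), Mul(23, -9)) = Add(66, -207) = -141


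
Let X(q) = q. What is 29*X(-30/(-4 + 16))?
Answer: -145/2 ≈ -72.500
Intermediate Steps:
29*X(-30/(-4 + 16)) = 29*(-30/(-4 + 16)) = 29*(-30/12) = 29*(-30*1/12) = 29*(-5/2) = -145/2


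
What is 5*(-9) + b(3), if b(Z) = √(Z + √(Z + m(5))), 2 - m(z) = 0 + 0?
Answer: -45 + √(3 + √5) ≈ -42.712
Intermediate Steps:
m(z) = 2 (m(z) = 2 - (0 + 0) = 2 - 1*0 = 2 + 0 = 2)
b(Z) = √(Z + √(2 + Z)) (b(Z) = √(Z + √(Z + 2)) = √(Z + √(2 + Z)))
5*(-9) + b(3) = 5*(-9) + √(3 + √(2 + 3)) = -45 + √(3 + √5)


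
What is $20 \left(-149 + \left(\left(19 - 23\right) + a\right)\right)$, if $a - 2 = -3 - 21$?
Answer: $-3500$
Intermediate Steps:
$a = -22$ ($a = 2 - 24 = -22$)
$20 \left(-149 + \left(\left(19 - 23\right) + a\right)\right) = 20 \left(-149 + \left(\left(19 - 23\right) - 22\right)\right) = 20 \left(-149 - 26\right) = 20 \left(-175\right) = -3500$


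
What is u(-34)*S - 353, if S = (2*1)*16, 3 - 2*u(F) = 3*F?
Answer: 1327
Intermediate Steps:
u(F) = 3/2 - 3*F/2
S = 32 (S = 2*16 = 32)
u(-34)*S - 353 = (3/2 - 3/2*(-34))*32 - 353 = (3/2 + 51)*32 - 353 = (105/2)*32 - 353 = 1680 - 353 = 1327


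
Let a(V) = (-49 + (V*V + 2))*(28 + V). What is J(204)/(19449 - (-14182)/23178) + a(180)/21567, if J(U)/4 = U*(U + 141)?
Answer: 7630700538701/23371323423 ≈ 326.50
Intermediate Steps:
J(U) = 4*U*(141 + U) (J(U) = 4*(U*(U + 141)) = 4*(U*(141 + U)) = 4*U*(141 + U))
a(V) = (-47 + V**2)*(28 + V) (a(V) = (-49 + (V**2 + 2))*(28 + V) = (-49 + (2 + V**2))*(28 + V) = (-47 + V**2)*(28 + V))
J(204)/(19449 - (-14182)/23178) + a(180)/21567 = (4*204*(141 + 204))/(19449 - (-14182)/23178) + (-1316 + 180**3 - 47*180 + 28*180**2)/21567 = (4*204*345)/(19449 - (-14182)/23178) + (-1316 + 5832000 - 8460 + 28*32400)*(1/21567) = 281520/(19449 - 1*(-7091/11589)) + (-1316 + 5832000 - 8460 + 907200)*(1/21567) = 281520/(19449 + 7091/11589) + 6729424*(1/21567) = 281520/(225401552/11589) + 517648/1659 = 281520*(11589/225401552) + 517648/1659 = 203908455/14087597 + 517648/1659 = 7630700538701/23371323423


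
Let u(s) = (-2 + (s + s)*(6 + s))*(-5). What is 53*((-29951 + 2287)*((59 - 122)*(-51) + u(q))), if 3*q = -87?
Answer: 5053963824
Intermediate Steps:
q = -29 (q = (⅓)*(-87) = -29)
u(s) = 10 - 10*s*(6 + s) (u(s) = (-2 + (2*s)*(6 + s))*(-5) = (-2 + 2*s*(6 + s))*(-5) = 10 - 10*s*(6 + s))
53*((-29951 + 2287)*((59 - 122)*(-51) + u(q))) = 53*((-29951 + 2287)*((59 - 122)*(-51) + (10 - 60*(-29) - 10*(-29)²))) = 53*(-27664*(-63*(-51) + (10 + 1740 - 10*841))) = 53*(-27664*(3213 + (10 + 1740 - 8410))) = 53*(-27664*(3213 - 6660)) = 53*(-27664*(-3447)) = 53*95357808 = 5053963824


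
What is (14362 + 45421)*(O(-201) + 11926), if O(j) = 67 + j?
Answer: 704961136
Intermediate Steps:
(14362 + 45421)*(O(-201) + 11926) = (14362 + 45421)*((67 - 201) + 11926) = 59783*(-134 + 11926) = 59783*11792 = 704961136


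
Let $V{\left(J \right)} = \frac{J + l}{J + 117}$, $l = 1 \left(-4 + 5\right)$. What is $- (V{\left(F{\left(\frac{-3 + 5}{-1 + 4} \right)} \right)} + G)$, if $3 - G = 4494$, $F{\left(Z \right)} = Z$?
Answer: $\frac{1585318}{353} \approx 4491.0$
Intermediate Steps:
$l = 1$ ($l = 1 \cdot 1 = 1$)
$V{\left(J \right)} = \frac{1 + J}{117 + J}$ ($V{\left(J \right)} = \frac{J + 1}{J + 117} = \frac{1 + J}{117 + J}$)
$G = -4491$ ($G = 3 - 4494 = -4491$)
$- (V{\left(F{\left(\frac{-3 + 5}{-1 + 4} \right)} \right)} + G) = - (\frac{1 + \frac{-3 + 5}{-1 + 4}}{117 + \frac{-3 + 5}{-1 + 4}} - 4491) = - (\frac{1 + \frac{2}{3}}{117 + \frac{2}{3}} - 4491) = - (\frac{1}{\frac{353}{3}} \cdot \frac{5}{3} - 4491) = - (\frac{3}{353} \cdot \frac{5}{3} - 4491) = - (\frac{5}{353} - 4491) = \left(-1\right) \left(- \frac{1585318}{353}\right) = \frac{1585318}{353}$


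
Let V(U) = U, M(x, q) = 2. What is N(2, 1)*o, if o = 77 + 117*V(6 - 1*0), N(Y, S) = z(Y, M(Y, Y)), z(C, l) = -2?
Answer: -1558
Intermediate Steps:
N(Y, S) = -2
o = 779 (o = 77 + 117*(6 - 1*0) = 77 + 117*(6 + 0) = 77 + 117*6 = 77 + 702 = 779)
N(2, 1)*o = -2*779 = -1558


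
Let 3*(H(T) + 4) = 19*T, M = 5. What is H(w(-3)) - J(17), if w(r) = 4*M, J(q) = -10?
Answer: 398/3 ≈ 132.67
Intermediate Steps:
w(r) = 20 (w(r) = 4*5 = 20)
H(T) = -4 + 19*T/3 (H(T) = -4 + (19*T)/3 = -4 + 19*T/3)
H(w(-3)) - J(17) = (-4 + (19/3)*20) - 1*(-10) = (-4 + 380/3) + 10 = 368/3 + 10 = 398/3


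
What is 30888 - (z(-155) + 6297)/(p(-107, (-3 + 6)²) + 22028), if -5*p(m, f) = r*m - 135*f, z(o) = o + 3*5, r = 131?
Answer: 3872459551/125372 ≈ 30888.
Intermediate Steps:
z(o) = 15 + o (z(o) = o + 15 = 15 + o)
p(m, f) = 27*f - 131*m/5 (p(m, f) = -(131*m - 135*f)/5 = -(-135*f + 131*m)/5 = 27*f - 131*m/5)
30888 - (z(-155) + 6297)/(p(-107, (-3 + 6)²) + 22028) = 30888 - ((15 - 155) + 6297)/((27*(-3 + 6)² - 131/5*(-107)) + 22028) = 30888 - (-140 + 6297)/((27*3² + 14017/5) + 22028) = 30888 - 6157/((27*9 + 14017/5) + 22028) = 30888 - 6157/((243 + 14017/5) + 22028) = 30888 - 6157/(15232/5 + 22028) = 30888 - 6157/125372/5 = 30888 - 6157*5/125372 = 30888 - 1*30785/125372 = 30888 - 30785/125372 = 3872459551/125372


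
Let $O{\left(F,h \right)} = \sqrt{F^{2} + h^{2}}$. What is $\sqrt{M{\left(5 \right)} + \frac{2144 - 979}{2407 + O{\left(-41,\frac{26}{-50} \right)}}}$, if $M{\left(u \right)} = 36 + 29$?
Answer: $\frac{\sqrt{3940500 + 65 \sqrt{1050794}}}{\sqrt{60175 + \sqrt{1050794}}} \approx 8.0917$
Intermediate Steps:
$M{\left(u \right)} = 65$
$\sqrt{M{\left(5 \right)} + \frac{2144 - 979}{2407 + O{\left(-41,\frac{26}{-50} \right)}}} = \sqrt{65 + \frac{2144 - 979}{2407 + \sqrt{\left(-41\right)^{2} + \left(\frac{26}{-50}\right)^{2}}}} = \sqrt{65 + \frac{1165}{2407 + \sqrt{1681 + \left(26 \left(- \frac{1}{50}\right)\right)^{2}}}} = \sqrt{65 + \frac{1165}{2407 + \sqrt{1681 + \left(- \frac{13}{25}\right)^{2}}}} = \sqrt{65 + \frac{1165}{2407 + \sqrt{1681 + \frac{169}{625}}}} = \sqrt{65 + \frac{1165}{2407 + \sqrt{\frac{1050794}{625}}}} = \sqrt{65 + \frac{1165}{2407 + \frac{\sqrt{1050794}}{25}}}$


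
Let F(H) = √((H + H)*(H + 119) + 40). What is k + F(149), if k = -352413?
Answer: -352413 + 4*√4994 ≈ -3.5213e+5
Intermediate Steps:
F(H) = √(40 + 2*H*(119 + H)) (F(H) = √((2*H)*(119 + H) + 40) = √(2*H*(119 + H) + 40) = √(40 + 2*H*(119 + H)))
k + F(149) = -352413 + √(40 + 2*149² + 238*149) = -352413 + √(40 + 2*22201 + 35462) = -352413 + √(40 + 44402 + 35462) = -352413 + √79904 = -352413 + 4*√4994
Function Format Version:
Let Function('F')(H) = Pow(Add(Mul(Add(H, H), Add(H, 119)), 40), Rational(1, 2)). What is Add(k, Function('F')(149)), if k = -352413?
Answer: Add(-352413, Mul(4, Pow(4994, Rational(1, 2)))) ≈ -3.5213e+5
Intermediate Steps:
Function('F')(H) = Pow(Add(40, Mul(2, H, Add(119, H))), Rational(1, 2)) (Function('F')(H) = Pow(Add(Mul(Mul(2, H), Add(119, H)), 40), Rational(1, 2)) = Pow(Add(Mul(2, H, Add(119, H)), 40), Rational(1, 2)) = Pow(Add(40, Mul(2, H, Add(119, H))), Rational(1, 2)))
Add(k, Function('F')(149)) = Add(-352413, Pow(Add(40, Mul(2, Pow(149, 2)), Mul(238, 149)), Rational(1, 2))) = Add(-352413, Pow(Add(40, Mul(2, 22201), 35462), Rational(1, 2))) = Add(-352413, Pow(Add(40, 44402, 35462), Rational(1, 2))) = Add(-352413, Pow(79904, Rational(1, 2))) = Add(-352413, Mul(4, Pow(4994, Rational(1, 2))))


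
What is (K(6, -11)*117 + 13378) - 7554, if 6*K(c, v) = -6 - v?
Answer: 11843/2 ≈ 5921.5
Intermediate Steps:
K(c, v) = -1 - v/6 (K(c, v) = (-6 - v)/6 = -1 - v/6)
(K(6, -11)*117 + 13378) - 7554 = ((-1 - 1/6*(-11))*117 + 13378) - 7554 = ((-1 + 11/6)*117 + 13378) - 7554 = ((5/6)*117 + 13378) - 7554 = (195/2 + 13378) - 7554 = 26951/2 - 7554 = 11843/2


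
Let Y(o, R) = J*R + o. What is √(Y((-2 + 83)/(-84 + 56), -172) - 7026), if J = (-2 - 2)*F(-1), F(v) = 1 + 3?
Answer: I*√838271/14 ≈ 65.398*I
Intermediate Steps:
F(v) = 4
J = -16 (J = (-2 - 2)*4 = -4*4 = -16)
Y(o, R) = o - 16*R (Y(o, R) = -16*R + o = o - 16*R)
√(Y((-2 + 83)/(-84 + 56), -172) - 7026) = √(((-2 + 83)/(-84 + 56) - 16*(-172)) - 7026) = √((81/(-28) + 2752) - 7026) = √((81*(-1/28) + 2752) - 7026) = √((-81/28 + 2752) - 7026) = √(76975/28 - 7026) = √(-119753/28) = I*√838271/14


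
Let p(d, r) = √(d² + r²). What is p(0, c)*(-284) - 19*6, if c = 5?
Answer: -1534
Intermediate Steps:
p(0, c)*(-284) - 19*6 = √(0² + 5²)*(-284) - 19*6 = √(0 + 25)*(-284) - 114 = √25*(-284) - 114 = 5*(-284) - 114 = -1420 - 114 = -1534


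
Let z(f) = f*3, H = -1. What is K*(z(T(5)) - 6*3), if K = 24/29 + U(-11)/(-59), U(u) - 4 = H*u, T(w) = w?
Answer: -2943/1711 ≈ -1.7200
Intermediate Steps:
z(f) = 3*f
U(u) = 4 - u
K = 981/1711 (K = 24/29 + (4 - 1*(-11))/(-59) = 24*(1/29) + (4 + 11)*(-1/59) = 24/29 + 15*(-1/59) = 24/29 - 15/59 = 981/1711 ≈ 0.57335)
K*(z(T(5)) - 6*3) = 981*(3*5 - 6*3)/1711 = 981*(15 - 18)/1711 = (981/1711)*(-3) = -2943/1711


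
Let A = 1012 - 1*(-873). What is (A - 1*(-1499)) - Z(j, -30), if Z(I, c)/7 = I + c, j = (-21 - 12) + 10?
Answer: 3755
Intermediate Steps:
A = 1885 (A = 1012 + 873 = 1885)
j = -23 (j = -33 + 10 = -23)
Z(I, c) = 7*I + 7*c (Z(I, c) = 7*(I + c) = 7*I + 7*c)
(A - 1*(-1499)) - Z(j, -30) = (1885 - 1*(-1499)) - (7*(-23) + 7*(-30)) = (1885 + 1499) - (-161 - 210) = 3384 - 1*(-371) = 3384 + 371 = 3755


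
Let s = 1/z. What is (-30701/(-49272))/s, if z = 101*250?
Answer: 387600125/24636 ≈ 15733.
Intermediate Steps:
z = 25250
s = 1/25250 ≈ 3.9604e-5
(-30701/(-49272))/s = (-30701/(-49272))/(1/25250) = -30701*(-1/49272)*25250 = (30701/49272)*25250 = 387600125/24636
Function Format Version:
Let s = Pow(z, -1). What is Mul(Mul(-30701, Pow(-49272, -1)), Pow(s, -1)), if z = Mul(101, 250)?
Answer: Rational(387600125, 24636) ≈ 15733.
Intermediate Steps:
z = 25250
s = Rational(1, 25250) (s = Pow(25250, -1) = Rational(1, 25250) ≈ 3.9604e-5)
Mul(Mul(-30701, Pow(-49272, -1)), Pow(s, -1)) = Mul(Mul(-30701, Pow(-49272, -1)), Pow(Rational(1, 25250), -1)) = Mul(Mul(-30701, Rational(-1, 49272)), 25250) = Mul(Rational(30701, 49272), 25250) = Rational(387600125, 24636)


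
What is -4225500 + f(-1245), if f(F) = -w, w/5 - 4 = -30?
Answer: -4225370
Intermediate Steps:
w = -130 (w = 20 + 5*(-30) = 20 - 150 = -130)
f(F) = 130 (f(F) = -1*(-130) = 130)
-4225500 + f(-1245) = -4225500 + 130 = -4225370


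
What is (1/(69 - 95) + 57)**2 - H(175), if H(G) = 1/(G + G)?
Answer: 383837837/118300 ≈ 3244.6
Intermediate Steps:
H(G) = 1/(2*G)
(1/(69 - 95) + 57)**2 - H(175) = (1/(69 - 95) + 57)**2 - 1/(2*175) = (1/(-26) + 57)**2 - 1/(2*175) = (-1/26 + 57)**2 - 1*1/350 = (1481/26)**2 - 1/350 = 2193361/676 - 1/350 = 383837837/118300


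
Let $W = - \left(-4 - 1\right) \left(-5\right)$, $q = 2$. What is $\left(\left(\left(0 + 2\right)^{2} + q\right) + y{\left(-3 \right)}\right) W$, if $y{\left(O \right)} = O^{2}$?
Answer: $-375$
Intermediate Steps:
$W = -25$ ($W = - \left(-5\right) \left(-5\right) = \left(-1\right) 25 = -25$)
$\left(\left(\left(0 + 2\right)^{2} + q\right) + y{\left(-3 \right)}\right) W = \left(\left(\left(0 + 2\right)^{2} + 2\right) + \left(-3\right)^{2}\right) \left(-25\right) = \left(\left(2^{2} + 2\right) + 9\right) \left(-25\right) = \left(\left(4 + 2\right) + 9\right) \left(-25\right) = \left(6 + 9\right) \left(-25\right) = 15 \left(-25\right) = -375$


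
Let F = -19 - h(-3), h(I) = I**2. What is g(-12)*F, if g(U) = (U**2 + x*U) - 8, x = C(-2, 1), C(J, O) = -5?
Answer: -5488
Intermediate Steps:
x = -5
g(U) = -8 + U**2 - 5*U (g(U) = (U**2 - 5*U) - 8 = -8 + U**2 - 5*U)
F = -28 (F = -19 - 1*(-3)**2 = -19 - 1*9 = -19 - 9 = -28)
g(-12)*F = (-8 + (-12)**2 - 5*(-12))*(-28) = (-8 + 144 + 60)*(-28) = 196*(-28) = -5488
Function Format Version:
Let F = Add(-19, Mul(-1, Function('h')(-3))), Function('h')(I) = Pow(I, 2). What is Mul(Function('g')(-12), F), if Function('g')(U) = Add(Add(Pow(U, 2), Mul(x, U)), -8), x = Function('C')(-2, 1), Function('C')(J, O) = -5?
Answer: -5488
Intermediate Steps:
x = -5
Function('g')(U) = Add(-8, Pow(U, 2), Mul(-5, U)) (Function('g')(U) = Add(Add(Pow(U, 2), Mul(-5, U)), -8) = Add(-8, Pow(U, 2), Mul(-5, U)))
F = -28 (F = Add(-19, Mul(-1, Pow(-3, 2))) = Add(-19, Mul(-1, 9)) = Add(-19, -9) = -28)
Mul(Function('g')(-12), F) = Mul(Add(-8, Pow(-12, 2), Mul(-5, -12)), -28) = Mul(Add(-8, 144, 60), -28) = Mul(196, -28) = -5488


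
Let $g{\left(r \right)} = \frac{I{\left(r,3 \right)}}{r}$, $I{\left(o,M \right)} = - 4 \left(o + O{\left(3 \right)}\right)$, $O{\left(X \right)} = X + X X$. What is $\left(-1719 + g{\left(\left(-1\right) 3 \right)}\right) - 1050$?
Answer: $-2757$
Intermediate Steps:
$O{\left(X \right)} = X + X^{2}$
$I{\left(o,M \right)} = -48 - 4 o$ ($I{\left(o,M \right)} = - 4 \left(o + 3 \left(1 + 3\right)\right) = - 4 \left(o + 3 \cdot 4\right) = - 4 \left(o + 12\right) = - 4 \left(12 + o\right) = -48 - 4 o$)
$g{\left(r \right)} = \frac{-48 - 4 r}{r}$
$\left(-1719 + g{\left(\left(-1\right) 3 \right)}\right) - 1050 = \left(-1719 - \left(4 + \frac{48}{\left(-1\right) 3}\right)\right) - 1050 = \left(-1719 - \left(4 + \frac{48}{-3}\right)\right) - 1050 = \left(-1719 - -12\right) - 1050 = \left(-1719 + \left(-4 + 16\right)\right) - 1050 = \left(-1719 + 12\right) - 1050 = -1707 - 1050 = -2757$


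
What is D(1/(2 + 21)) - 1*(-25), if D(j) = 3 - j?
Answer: 643/23 ≈ 27.957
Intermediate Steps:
D(1/(2 + 21)) - 1*(-25) = (3 - 1/(2 + 21)) - 1*(-25) = (3 - 1/23) + 25 = 68/23 + 25 = 643/23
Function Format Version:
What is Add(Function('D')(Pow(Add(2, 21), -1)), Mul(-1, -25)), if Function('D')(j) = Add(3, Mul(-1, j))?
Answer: Rational(643, 23) ≈ 27.957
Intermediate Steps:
Add(Function('D')(Pow(Add(2, 21), -1)), Mul(-1, -25)) = Add(Add(3, Mul(-1, Pow(Add(2, 21), -1))), Mul(-1, -25)) = Add(Add(3, Mul(-1, Pow(23, -1))), 25) = Add(Add(3, Mul(-1, Rational(1, 23))), 25) = Add(Add(3, Rational(-1, 23)), 25) = Add(Rational(68, 23), 25) = Rational(643, 23)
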